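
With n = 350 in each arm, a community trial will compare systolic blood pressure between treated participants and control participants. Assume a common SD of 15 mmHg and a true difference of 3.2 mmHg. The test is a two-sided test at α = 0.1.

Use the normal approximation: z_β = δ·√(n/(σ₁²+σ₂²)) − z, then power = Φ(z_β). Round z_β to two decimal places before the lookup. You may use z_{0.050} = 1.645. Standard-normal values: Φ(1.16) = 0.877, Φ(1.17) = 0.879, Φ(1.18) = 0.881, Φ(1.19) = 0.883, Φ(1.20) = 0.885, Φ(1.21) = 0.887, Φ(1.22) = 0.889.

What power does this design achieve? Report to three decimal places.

Power ≈ 0.881

z_β = δ·√(n/(σ₁²+σ₂²)) − z_{α/2}
    = 3.2 · √(350/450) − 1.645
    = 3.2 · 0.88192 − 1.645
    = 2.8221 − 1.645 = 1.1771 → 1.18
Power = Φ(1.18) = 0.881.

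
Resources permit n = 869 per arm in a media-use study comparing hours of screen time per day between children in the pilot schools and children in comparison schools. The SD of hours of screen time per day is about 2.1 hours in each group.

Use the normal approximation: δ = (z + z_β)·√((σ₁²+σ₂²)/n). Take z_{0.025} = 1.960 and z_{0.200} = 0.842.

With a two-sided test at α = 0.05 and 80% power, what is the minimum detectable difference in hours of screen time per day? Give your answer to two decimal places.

Minimum detectable difference ≈ 0.28 hours

δ = (z_{α/2} + z_β) · √((σ₁²+σ₂²)/n)
  = (1.960 + 0.842) · √(8.82/869)
  = 2.802 · √0.01015
  = 2.802 · 0.1007
  = 0.2823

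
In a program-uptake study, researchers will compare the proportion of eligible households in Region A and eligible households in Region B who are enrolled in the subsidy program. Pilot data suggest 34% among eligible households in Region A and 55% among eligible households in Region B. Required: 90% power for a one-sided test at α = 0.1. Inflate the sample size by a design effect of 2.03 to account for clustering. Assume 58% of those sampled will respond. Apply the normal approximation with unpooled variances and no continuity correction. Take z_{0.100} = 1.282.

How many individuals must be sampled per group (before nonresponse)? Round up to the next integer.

n = (z_α + z_β)² · [p₁(1−p₁) + p₂(1−p₂)] / (p₁ − p₂)²
  = (1.282 + 1.282)² · (0.34·0.66 + 0.55·0.45) / (-0.21)²
  = (2.564)² · (0.2244 + 0.2475) / 0.0441
  = 6.5741 · 0.4719 / 0.0441
  = 70.35
Design effect: 2.03 × 70.35 = 142.81.
Adjust for 58% response: 142.81 / 0.58 = 246.22.
Round up → n = 247 per group.

n = 247 per group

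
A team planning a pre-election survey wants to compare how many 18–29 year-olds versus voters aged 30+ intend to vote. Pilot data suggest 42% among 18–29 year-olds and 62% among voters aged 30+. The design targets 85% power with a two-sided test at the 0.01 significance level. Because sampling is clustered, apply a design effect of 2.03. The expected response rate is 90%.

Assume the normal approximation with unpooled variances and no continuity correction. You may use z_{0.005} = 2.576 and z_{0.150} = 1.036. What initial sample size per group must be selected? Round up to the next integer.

n = (z_{α/2} + z_β)² · [p₁(1−p₁) + p₂(1−p₂)] / (p₁ − p₂)²
  = (2.576 + 1.036)² · (0.42·0.58 + 0.62·0.38) / (-0.20)²
  = (3.612)² · (0.2436 + 0.2356) / 0.0400
  = 13.0465 · 0.4792 / 0.0400
  = 156.30
Design effect: 2.03 × 156.30 = 317.28.
Adjust for 90% response: 317.28 / 0.90 = 352.54.
Round up → n = 353 per group.

n = 353 per group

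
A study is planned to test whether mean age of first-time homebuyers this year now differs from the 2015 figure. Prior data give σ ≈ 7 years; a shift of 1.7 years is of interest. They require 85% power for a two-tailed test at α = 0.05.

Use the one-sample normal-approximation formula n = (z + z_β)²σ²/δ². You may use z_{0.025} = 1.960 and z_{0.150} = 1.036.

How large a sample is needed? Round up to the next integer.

n = (z_{α/2} + z_β)² · σ² / δ²
  = (1.960 + 1.036)² · 7² / 1.7²
  = 8.9760 · 49 / 2.89
  = 152.19
Round up → n = 153.

n = 153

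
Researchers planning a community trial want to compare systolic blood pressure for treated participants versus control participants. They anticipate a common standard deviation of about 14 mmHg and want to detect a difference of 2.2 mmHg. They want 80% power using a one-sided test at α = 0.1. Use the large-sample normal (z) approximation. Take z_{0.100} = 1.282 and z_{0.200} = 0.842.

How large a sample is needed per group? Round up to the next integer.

n = (z_α + z_β)² · (σ₁² + σ₂²) / δ²
  = (1.282 + 0.842)² · (2·14² = 392) / 2.2²
  = 4.5114 · 392 / 4.84
  = 365.38
Round up → n = 366 per group.

n = 366 per group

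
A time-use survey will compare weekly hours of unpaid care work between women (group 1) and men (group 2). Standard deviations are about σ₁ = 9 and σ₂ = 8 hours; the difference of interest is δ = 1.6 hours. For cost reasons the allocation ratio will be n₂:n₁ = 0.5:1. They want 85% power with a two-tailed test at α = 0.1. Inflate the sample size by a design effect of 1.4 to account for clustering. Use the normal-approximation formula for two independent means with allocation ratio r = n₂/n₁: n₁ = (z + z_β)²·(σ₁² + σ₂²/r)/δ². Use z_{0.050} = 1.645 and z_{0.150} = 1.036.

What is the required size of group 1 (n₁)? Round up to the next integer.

n₁ = 822

n₁ = (z_{α/2} + z_β)² · (σ₁² + σ₂²/r) / δ²
   = (1.645 + 1.036)² · (9² + 8²/0.5) / 1.6²
   = 7.1878 · (81 + 128) / 2.56
   = 7.1878 · 209 / 2.56
   = 586.81
Design effect: 1.4 × 586.81 = 821.54.
Round up → n₁ = 822; n₂ = r·n₁ = 0.5 × 822 = 411.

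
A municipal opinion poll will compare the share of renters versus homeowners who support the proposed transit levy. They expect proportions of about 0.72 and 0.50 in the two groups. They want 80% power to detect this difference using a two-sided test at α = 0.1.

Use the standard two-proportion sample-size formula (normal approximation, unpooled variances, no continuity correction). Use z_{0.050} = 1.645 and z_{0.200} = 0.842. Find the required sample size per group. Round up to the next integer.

n = 58 per group

n = (z_{α/2} + z_β)² · [p₁(1−p₁) + p₂(1−p₂)] / (p₁ − p₂)²
  = (1.645 + 0.842)² · (0.72·0.28 + 0.50·0.50) / (0.22)²
  = (2.487)² · (0.2016 + 0.2500) / 0.0484
  = 6.1852 · 0.4516 / 0.0484
  = 57.71
Round up → n = 58 per group.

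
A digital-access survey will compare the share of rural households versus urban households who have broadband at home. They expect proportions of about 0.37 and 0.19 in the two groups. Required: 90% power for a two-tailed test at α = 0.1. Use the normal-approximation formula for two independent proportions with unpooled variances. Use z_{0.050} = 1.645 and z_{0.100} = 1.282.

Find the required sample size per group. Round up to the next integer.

n = (z_{α/2} + z_β)² · [p₁(1−p₁) + p₂(1−p₂)] / (p₁ − p₂)²
  = (1.645 + 1.282)² · (0.37·0.63 + 0.19·0.81) / (0.18)²
  = (2.927)² · (0.2331 + 0.1539) / 0.0324
  = 8.5673 · 0.3870 / 0.0324
  = 102.33
Round up → n = 103 per group.

n = 103 per group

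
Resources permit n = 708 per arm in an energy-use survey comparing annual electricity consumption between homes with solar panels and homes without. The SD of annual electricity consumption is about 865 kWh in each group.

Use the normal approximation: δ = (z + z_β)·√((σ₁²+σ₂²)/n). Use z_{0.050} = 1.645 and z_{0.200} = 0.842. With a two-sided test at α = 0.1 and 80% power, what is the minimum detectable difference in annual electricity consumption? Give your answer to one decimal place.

δ = (z_{α/2} + z_β) · √((σ₁²+σ₂²)/n)
  = (1.645 + 0.842) · √(1496450/708)
  = 2.487 · √2113.6
  = 2.487 · 45.9742
  = 114.3379

Minimum detectable difference ≈ 114.3 kWh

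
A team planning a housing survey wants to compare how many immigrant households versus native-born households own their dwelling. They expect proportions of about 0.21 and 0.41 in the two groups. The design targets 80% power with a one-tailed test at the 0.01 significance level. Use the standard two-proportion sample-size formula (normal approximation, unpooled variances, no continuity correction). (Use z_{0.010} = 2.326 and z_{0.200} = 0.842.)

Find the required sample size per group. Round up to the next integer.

n = (z_α + z_β)² · [p₁(1−p₁) + p₂(1−p₂)] / (p₁ − p₂)²
  = (2.326 + 0.842)² · (0.21·0.79 + 0.41·0.59) / (-0.20)²
  = (3.168)² · (0.1659 + 0.2419) / 0.0400
  = 10.0362 · 0.4078 / 0.0400
  = 102.32
Round up → n = 103 per group.

n = 103 per group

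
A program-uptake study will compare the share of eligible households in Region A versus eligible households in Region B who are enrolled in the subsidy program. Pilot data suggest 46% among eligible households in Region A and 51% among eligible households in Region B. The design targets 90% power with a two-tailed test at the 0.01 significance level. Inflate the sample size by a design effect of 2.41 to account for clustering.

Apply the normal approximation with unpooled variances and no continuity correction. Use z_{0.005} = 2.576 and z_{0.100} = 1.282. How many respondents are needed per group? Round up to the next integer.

n = 7150 per group

n = (z_{α/2} + z_β)² · [p₁(1−p₁) + p₂(1−p₂)] / (p₁ − p₂)²
  = (2.576 + 1.282)² · (0.46·0.54 + 0.51·0.49) / (-0.05)²
  = (3.858)² · (0.2484 + 0.2499) / 0.0025
  = 14.8842 · 0.4983 / 0.0025
  = 2966.71
Design effect: 2.41 × 2966.71 = 7149.77.
Round up → n = 7150 per group.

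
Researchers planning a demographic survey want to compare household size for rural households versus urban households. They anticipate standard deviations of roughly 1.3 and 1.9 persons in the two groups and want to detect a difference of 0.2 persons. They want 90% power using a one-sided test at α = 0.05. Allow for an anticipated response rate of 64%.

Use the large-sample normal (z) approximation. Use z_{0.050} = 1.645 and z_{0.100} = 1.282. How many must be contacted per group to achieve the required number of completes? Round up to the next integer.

n = 1774 per group

n = (z_α + z_β)² · (σ₁² + σ₂²) / δ²
  = (1.645 + 1.282)² · (1.3² + 1.9² = 5.3) / 0.2²
  = 8.5673 · 5.3 / 0.04
  = 1135.17
Adjust for 64% response: 1135.17 / 0.64 = 1773.70.
Round up → n = 1774 per group.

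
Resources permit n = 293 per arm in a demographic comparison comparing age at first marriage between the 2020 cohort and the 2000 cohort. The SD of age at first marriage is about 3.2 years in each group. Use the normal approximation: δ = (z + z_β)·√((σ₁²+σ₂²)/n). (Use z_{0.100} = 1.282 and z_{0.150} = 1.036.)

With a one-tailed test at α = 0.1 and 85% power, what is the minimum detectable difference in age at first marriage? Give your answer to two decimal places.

δ = (z_α + z_β) · √((σ₁²+σ₂²)/n)
  = (1.282 + 1.036) · √(20.48/293)
  = 2.318 · √0.0699
  = 2.318 · 0.2644
  = 0.6128

Minimum detectable difference ≈ 0.61 years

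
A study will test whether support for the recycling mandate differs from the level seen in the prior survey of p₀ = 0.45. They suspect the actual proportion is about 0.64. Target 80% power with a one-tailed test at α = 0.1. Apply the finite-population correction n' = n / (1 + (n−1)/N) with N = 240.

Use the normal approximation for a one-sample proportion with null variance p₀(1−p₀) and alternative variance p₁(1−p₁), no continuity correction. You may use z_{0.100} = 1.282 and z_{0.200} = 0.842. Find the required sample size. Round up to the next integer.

n = [z_α·√(p₀q₀) + z_β·√(p₁q₁)]² / (p₁ − p₀)²
  = [1.282·√(0.45·0.55) + 0.842·√(0.64·0.36)]² / (0.19)²
  = [1.282·0.4975 + 0.842·0.4800]² / 0.0361
  = [1.0419]² / 0.0361
  = 30.07
Finite-population correction (N = 240): 30.07 / (1 + (30.07 − 1)/240) = 26.82.
Round up → n = 27.

n = 27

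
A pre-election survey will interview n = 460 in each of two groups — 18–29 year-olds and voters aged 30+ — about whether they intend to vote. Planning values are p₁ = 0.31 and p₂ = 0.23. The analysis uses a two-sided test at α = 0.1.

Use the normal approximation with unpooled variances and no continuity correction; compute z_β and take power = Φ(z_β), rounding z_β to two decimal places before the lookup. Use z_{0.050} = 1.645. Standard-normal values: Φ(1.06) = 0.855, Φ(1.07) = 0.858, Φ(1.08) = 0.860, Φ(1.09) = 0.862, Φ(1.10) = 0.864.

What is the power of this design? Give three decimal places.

z_β = |p₁−p₂|·√(n/[p₁q₁+p₂q₂]) − z_{α/2}
    = 0.08 · √(460/0.3910) − 1.645
    = 0.08 · 34.2997 − 1.645
    = 2.7440 − 1.645 = 1.0990 → 1.10
Power = Φ(1.10) = 0.864.

Power ≈ 0.864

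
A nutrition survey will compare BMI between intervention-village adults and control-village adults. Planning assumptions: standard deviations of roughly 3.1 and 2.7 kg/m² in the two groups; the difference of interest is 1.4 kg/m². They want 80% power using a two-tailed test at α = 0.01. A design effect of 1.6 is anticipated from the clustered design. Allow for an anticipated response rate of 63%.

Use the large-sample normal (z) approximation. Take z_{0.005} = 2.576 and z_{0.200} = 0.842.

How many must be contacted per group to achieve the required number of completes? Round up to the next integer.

n = (z_{α/2} + z_β)² · (σ₁² + σ₂²) / δ²
  = (2.576 + 0.842)² · (3.1² + 2.7² = 16.9) / 1.4²
  = 11.6827 · 16.9 / 1.96
  = 100.73
Design effect: 1.6 × 100.73 = 161.17.
Adjust for 63% response: 161.17 / 0.63 = 255.83.
Round up → n = 256 per group.

n = 256 per group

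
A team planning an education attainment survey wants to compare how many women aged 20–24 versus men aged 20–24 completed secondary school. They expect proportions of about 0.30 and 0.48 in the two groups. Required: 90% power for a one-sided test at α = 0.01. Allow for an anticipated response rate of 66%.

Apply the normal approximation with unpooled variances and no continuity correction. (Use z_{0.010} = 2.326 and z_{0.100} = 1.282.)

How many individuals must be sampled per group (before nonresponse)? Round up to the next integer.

n = (z_α + z_β)² · [p₁(1−p₁) + p₂(1−p₂)] / (p₁ − p₂)²
  = (2.326 + 1.282)² · (0.30·0.70 + 0.48·0.52) / (-0.18)²
  = (3.608)² · (0.2100 + 0.2496) / 0.0324
  = 13.0177 · 0.4596 / 0.0324
  = 184.66
Adjust for 66% response: 184.66 / 0.66 = 279.78.
Round up → n = 280 per group.

n = 280 per group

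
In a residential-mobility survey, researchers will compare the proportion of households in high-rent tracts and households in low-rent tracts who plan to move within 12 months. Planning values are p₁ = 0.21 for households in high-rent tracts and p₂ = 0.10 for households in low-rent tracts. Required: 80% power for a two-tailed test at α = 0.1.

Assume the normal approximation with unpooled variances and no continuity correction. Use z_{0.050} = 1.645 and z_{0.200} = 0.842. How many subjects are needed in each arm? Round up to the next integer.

n = (z_{α/2} + z_β)² · [p₁(1−p₁) + p₂(1−p₂)] / (p₁ − p₂)²
  = (1.645 + 0.842)² · (0.21·0.79 + 0.10·0.90) / (0.11)²
  = (2.487)² · (0.1659 + 0.0900) / 0.0121
  = 6.1852 · 0.2559 / 0.0121
  = 130.81
Round up → n = 131 per group.

n = 131 per group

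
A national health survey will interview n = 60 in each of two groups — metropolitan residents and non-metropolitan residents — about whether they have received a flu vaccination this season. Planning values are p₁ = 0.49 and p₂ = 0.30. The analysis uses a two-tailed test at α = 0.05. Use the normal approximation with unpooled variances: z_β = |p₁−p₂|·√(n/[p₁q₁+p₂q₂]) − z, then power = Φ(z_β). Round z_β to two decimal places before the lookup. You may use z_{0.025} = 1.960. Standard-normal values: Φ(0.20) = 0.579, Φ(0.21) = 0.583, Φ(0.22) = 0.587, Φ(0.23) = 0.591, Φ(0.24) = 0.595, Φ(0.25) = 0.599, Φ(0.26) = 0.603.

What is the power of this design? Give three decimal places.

Power ≈ 0.583

z_β = |p₁−p₂|·√(n/[p₁q₁+p₂q₂]) − z_{α/2}
    = 0.19 · √(60/0.4599) − 1.960
    = 0.19 · 11.4220 − 1.960
    = 2.1702 − 1.960 = 0.2102 → 0.21
Power = Φ(0.21) = 0.583.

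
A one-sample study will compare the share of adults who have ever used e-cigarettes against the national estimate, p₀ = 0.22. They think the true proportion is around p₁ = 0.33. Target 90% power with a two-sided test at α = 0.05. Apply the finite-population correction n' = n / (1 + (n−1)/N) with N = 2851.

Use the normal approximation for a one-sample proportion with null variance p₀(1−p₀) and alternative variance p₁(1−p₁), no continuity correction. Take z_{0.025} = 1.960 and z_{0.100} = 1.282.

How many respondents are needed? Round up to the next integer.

n = [z_{α/2}·√(p₀q₀) + z_β·√(p₁q₁)]² / (p₁ − p₀)²
  = [1.960·√(0.22·0.78) + 1.282·√(0.33·0.67)]² / (0.11)²
  = [1.960·0.4142 + 1.282·0.4702]² / 0.0121
  = [1.4147]² / 0.0121
  = 165.41
Finite-population correction (N = 2851): 165.41 / (1 + (165.41 − 1)/2851) = 156.39.
Round up → n = 157.

n = 157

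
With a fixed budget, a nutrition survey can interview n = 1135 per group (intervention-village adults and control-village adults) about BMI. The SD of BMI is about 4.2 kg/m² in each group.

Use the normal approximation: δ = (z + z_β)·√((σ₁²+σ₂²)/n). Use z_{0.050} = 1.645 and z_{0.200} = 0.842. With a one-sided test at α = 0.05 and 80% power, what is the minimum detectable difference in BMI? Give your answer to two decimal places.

Minimum detectable difference ≈ 0.44 kg/m²

δ = (z_α + z_β) · √((σ₁²+σ₂²)/n)
  = (1.645 + 0.842) · √(35.28/1135)
  = 2.487 · √0.03108
  = 2.487 · 0.1763
  = 0.4385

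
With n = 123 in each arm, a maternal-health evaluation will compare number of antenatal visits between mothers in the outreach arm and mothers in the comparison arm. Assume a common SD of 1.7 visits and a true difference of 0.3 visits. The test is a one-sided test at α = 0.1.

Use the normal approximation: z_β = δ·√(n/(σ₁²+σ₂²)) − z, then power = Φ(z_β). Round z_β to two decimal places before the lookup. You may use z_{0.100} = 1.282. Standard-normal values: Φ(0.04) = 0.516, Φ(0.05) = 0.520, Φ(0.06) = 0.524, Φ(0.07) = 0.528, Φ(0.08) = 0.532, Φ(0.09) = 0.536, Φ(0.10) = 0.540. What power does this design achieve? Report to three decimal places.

z_β = δ·√(n/(σ₁²+σ₂²)) − z_α
    = 0.3 · √(123/5.78) − 1.282
    = 0.3 · 4.61306 − 1.282
    = 1.3839 − 1.282 = 0.1019 → 0.10
Power = Φ(0.10) = 0.540.

Power ≈ 0.540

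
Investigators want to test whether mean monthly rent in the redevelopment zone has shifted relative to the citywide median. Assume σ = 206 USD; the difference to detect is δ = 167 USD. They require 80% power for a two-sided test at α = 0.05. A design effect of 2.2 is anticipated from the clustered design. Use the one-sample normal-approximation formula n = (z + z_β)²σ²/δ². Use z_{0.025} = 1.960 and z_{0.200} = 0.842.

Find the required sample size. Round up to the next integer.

n = (z_{α/2} + z_β)² · σ² / δ²
  = (1.960 + 0.842)² · 206² / 167²
  = 7.8512 · 42436 / 27889
  = 11.95
Design effect: 2.2 × 11.95 = 26.28.
Round up → n = 27.

n = 27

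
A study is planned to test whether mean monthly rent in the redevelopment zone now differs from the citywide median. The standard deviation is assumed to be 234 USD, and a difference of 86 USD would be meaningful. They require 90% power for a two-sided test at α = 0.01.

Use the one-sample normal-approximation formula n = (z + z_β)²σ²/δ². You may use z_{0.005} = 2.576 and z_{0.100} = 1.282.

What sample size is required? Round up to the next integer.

n = (z_{α/2} + z_β)² · σ² / δ²
  = (2.576 + 1.282)² · 234² / 86²
  = 14.8842 · 54756 / 7396
  = 110.19
Round up → n = 111.

n = 111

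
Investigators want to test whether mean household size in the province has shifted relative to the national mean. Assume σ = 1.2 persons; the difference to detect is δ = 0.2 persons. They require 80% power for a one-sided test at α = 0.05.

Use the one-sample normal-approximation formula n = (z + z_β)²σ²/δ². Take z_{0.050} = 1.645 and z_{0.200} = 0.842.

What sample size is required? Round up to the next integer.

n = (z_α + z_β)² · σ² / δ²
  = (1.645 + 0.842)² · 1.2² / 0.2²
  = 6.1852 · 1.44 / 0.04
  = 222.67
Round up → n = 223.

n = 223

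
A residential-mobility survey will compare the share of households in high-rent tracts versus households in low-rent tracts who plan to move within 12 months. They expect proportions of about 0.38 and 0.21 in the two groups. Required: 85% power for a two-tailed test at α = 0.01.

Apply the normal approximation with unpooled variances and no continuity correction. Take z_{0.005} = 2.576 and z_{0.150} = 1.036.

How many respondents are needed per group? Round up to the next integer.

n = 182 per group

n = (z_{α/2} + z_β)² · [p₁(1−p₁) + p₂(1−p₂)] / (p₁ − p₂)²
  = (2.576 + 1.036)² · (0.38·0.62 + 0.21·0.79) / (0.17)²
  = (3.612)² · (0.2356 + 0.1659) / 0.0289
  = 13.0465 · 0.4015 / 0.0289
  = 181.25
Round up → n = 182 per group.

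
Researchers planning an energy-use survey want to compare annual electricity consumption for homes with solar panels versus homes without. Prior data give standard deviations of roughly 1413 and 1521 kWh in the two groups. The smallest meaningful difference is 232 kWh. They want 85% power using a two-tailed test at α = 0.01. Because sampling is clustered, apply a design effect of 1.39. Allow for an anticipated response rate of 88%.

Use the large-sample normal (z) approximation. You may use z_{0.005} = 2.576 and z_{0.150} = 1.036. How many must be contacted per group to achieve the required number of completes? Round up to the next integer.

n = (z_{α/2} + z_β)² · (σ₁² + σ₂²) / δ²
  = (2.576 + 1.036)² · (1413² + 1521² = 4310010) / 232²
  = 13.0465 · 4310010 / 53824
  = 1044.71
Design effect: 1.39 × 1044.71 = 1452.15.
Adjust for 88% response: 1452.15 / 0.88 = 1650.17.
Round up → n = 1651 per group.

n = 1651 per group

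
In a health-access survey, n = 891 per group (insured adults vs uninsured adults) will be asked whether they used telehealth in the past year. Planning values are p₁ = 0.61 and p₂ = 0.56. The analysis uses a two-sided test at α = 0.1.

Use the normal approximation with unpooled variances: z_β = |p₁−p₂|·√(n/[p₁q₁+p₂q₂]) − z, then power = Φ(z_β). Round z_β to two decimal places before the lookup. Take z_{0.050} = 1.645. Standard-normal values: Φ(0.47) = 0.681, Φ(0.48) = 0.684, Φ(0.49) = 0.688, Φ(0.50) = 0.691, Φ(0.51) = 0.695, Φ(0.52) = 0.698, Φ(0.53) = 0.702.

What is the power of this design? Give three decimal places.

z_β = |p₁−p₂|·√(n/[p₁q₁+p₂q₂]) − z_{α/2}
    = 0.05 · √(891/0.4843) − 1.645
    = 0.05 · 42.8925 − 1.645
    = 2.1446 − 1.645 = 0.4996 → 0.50
Power = Φ(0.50) = 0.691.

Power ≈ 0.691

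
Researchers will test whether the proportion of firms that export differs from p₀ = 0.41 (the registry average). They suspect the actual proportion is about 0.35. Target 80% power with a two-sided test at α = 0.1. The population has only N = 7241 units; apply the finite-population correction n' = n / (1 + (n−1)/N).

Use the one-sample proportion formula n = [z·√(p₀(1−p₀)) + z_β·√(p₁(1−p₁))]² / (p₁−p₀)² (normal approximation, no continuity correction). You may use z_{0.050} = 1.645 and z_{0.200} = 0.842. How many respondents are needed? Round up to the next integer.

n = 386

n = [z_{α/2}·√(p₀q₀) + z_β·√(p₁q₁)]² / (p₁ − p₀)²
  = [1.645·√(0.41·0.59) + 0.842·√(0.35·0.65)]² / (-0.06)²
  = [1.645·0.4918 + 0.842·0.4770]² / 0.0036
  = [1.2107]² / 0.0036
  = 407.15
Finite-population correction (N = 7241): 407.15 / (1 + (407.15 − 1)/7241) = 385.52.
Round up → n = 386.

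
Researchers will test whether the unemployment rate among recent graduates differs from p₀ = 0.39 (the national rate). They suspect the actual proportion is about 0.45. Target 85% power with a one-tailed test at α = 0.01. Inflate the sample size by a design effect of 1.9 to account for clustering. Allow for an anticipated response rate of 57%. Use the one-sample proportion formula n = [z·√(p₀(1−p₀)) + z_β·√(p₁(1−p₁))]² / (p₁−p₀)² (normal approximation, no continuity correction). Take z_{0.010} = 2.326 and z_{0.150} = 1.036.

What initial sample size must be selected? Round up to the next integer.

n = [z_α·√(p₀q₀) + z_β·√(p₁q₁)]² / (p₁ − p₀)²
  = [2.326·√(0.39·0.61) + 1.036·√(0.45·0.55)]² / (0.06)²
  = [2.326·0.4877 + 1.036·0.4975]² / 0.0036
  = [1.6499]² / 0.0036
  = 756.17
Design effect: 1.9 × 756.17 = 1436.72.
Adjust for 57% response: 1436.72 / 0.57 = 2520.56.
Round up → n = 2521.

n = 2521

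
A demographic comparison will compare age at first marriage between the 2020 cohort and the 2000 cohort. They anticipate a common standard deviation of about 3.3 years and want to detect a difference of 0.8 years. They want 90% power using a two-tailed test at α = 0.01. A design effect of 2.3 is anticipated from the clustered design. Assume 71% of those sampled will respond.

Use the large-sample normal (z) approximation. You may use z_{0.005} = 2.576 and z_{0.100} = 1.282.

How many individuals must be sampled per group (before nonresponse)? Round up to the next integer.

n = (z_{α/2} + z_β)² · (σ₁² + σ₂²) / δ²
  = (2.576 + 1.282)² · (2·3.3² = 21.78) / 0.8²
  = 14.8842 · 21.78 / 0.64
  = 506.53
Design effect: 2.3 × 506.53 = 1165.01.
Adjust for 71% response: 1165.01 / 0.71 = 1640.86.
Round up → n = 1641 per group.

n = 1641 per group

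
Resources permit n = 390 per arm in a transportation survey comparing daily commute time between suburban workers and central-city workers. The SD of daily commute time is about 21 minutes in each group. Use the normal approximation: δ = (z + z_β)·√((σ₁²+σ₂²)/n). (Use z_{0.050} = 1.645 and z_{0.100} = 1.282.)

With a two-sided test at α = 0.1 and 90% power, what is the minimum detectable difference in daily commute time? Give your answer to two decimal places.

δ = (z_{α/2} + z_β) · √((σ₁²+σ₂²)/n)
  = (1.645 + 1.282) · √(882/390)
  = 2.927 · √2.2615
  = 2.927 · 1.5038
  = 4.4017

Minimum detectable difference ≈ 4.40 minutes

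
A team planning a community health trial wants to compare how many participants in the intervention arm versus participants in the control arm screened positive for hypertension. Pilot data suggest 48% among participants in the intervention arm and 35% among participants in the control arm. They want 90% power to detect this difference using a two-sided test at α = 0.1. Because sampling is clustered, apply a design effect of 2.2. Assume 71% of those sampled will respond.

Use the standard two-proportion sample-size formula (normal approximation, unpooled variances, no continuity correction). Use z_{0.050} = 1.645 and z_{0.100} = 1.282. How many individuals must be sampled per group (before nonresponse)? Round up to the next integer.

n = 750 per group

n = (z_{α/2} + z_β)² · [p₁(1−p₁) + p₂(1−p₂)] / (p₁ − p₂)²
  = (1.645 + 1.282)² · (0.48·0.52 + 0.35·0.65) / (0.13)²
  = (2.927)² · (0.2496 + 0.2275) / 0.0169
  = 8.5673 · 0.4771 / 0.0169
  = 241.86
Design effect: 2.2 × 241.86 = 532.10.
Adjust for 71% response: 532.10 / 0.71 = 749.43.
Round up → n = 750 per group.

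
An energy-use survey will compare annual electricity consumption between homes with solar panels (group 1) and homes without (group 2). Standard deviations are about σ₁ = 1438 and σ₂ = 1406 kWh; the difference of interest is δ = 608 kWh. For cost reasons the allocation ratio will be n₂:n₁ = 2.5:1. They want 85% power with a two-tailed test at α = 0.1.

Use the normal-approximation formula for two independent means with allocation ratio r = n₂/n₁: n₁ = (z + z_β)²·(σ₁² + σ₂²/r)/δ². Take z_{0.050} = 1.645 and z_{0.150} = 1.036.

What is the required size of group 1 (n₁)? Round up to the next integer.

n₁ = 56

n₁ = (z_{α/2} + z_β)² · (σ₁² + σ₂²/r) / δ²
   = (1.645 + 1.036)² · (1438² + 1406²/2.5) / 608²
   = 7.1878 · (2067844 + 790734.4) / 369664
   = 7.1878 · 2858578.4 / 369664
   = 55.58
Round up → n₁ = 56; n₂ = r·n₁ = 2.5 × 56 = 140.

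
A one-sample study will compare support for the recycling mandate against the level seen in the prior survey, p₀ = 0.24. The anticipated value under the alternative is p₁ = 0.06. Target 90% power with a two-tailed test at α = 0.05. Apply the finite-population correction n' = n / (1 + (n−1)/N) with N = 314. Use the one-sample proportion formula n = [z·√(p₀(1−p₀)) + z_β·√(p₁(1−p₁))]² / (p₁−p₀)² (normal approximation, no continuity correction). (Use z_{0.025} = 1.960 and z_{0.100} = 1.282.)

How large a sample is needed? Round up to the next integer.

n = [z_{α/2}·√(p₀q₀) + z_β·√(p₁q₁)]² / (p₁ − p₀)²
  = [1.960·√(0.24·0.76) + 1.282·√(0.06·0.94)]² / (-0.18)²
  = [1.960·0.4271 + 1.282·0.2375]² / 0.0324
  = [1.1415]² / 0.0324
  = 40.22
Finite-population correction (N = 314): 40.22 / (1 + (40.22 − 1)/314) = 35.75.
Round up → n = 36.

n = 36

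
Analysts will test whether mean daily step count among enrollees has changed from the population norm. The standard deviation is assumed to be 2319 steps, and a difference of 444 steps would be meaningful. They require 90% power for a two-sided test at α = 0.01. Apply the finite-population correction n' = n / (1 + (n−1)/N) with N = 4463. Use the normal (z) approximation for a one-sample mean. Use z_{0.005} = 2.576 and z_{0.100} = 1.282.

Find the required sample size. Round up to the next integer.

n = 373

n = (z_{α/2} + z_β)² · σ² / δ²
  = (2.576 + 1.282)² · 2319² / 444²
  = 14.8842 · 5377761 / 197136
  = 406.03
Finite-population correction (N = 4463): 406.03 / (1 + (406.03 − 1)/4463) = 372.25.
Round up → n = 373.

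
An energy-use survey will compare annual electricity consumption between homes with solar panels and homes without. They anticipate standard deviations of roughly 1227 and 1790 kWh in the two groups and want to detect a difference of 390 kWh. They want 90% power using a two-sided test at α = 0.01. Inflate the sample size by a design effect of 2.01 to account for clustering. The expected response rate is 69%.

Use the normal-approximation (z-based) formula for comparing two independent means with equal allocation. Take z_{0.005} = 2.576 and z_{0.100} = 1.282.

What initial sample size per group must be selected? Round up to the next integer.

n = (z_{α/2} + z_β)² · (σ₁² + σ₂²) / δ²
  = (2.576 + 1.282)² · (1227² + 1790² = 4709629) / 390²
  = 14.8842 · 4709629 / 152100
  = 460.87
Design effect: 2.01 × 460.87 = 926.36.
Adjust for 69% response: 926.36 / 0.69 = 1342.55.
Round up → n = 1343 per group.

n = 1343 per group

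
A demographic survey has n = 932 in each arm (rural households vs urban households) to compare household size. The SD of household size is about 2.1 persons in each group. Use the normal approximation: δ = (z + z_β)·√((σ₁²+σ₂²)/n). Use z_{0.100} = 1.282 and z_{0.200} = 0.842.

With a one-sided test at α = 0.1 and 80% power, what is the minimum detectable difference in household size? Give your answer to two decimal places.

Minimum detectable difference ≈ 0.21 persons

δ = (z_α + z_β) · √((σ₁²+σ₂²)/n)
  = (1.282 + 0.842) · √(8.82/932)
  = 2.124 · √0.00946
  = 2.124 · 0.0973
  = 0.2066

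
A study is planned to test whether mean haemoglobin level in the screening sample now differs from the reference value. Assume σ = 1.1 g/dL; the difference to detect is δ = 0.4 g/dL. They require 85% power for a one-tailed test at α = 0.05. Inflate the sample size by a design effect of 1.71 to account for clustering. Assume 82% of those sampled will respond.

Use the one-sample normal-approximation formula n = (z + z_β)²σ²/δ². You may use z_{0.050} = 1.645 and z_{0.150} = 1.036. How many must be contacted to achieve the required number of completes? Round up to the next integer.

n = (z_α + z_β)² · σ² / δ²
  = (1.645 + 1.036)² · 1.1² / 0.4²
  = 7.1878 · 1.21 / 0.16
  = 54.36
Design effect: 1.71 × 54.36 = 92.95.
Adjust for 82% response: 92.95 / 0.82 = 113.36.
Round up → n = 114.

n = 114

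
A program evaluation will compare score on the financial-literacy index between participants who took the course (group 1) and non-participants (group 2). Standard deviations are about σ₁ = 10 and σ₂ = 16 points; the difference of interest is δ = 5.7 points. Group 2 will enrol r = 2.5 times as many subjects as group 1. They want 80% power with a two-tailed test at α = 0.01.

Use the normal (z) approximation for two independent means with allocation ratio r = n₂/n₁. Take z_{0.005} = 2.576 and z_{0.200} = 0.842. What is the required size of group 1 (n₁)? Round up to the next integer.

n₁ = 73

n₁ = (z_{α/2} + z_β)² · (σ₁² + σ₂²/r) / δ²
   = (2.576 + 0.842)² · (10² + 16²/2.5) / 5.7²
   = 11.6827 · (100 + 102.4) / 32.49
   = 11.6827 · 202.4 / 32.49
   = 72.78
Round up → n₁ = 73; n₂ = r·n₁ = 2.5 × 73 = 183.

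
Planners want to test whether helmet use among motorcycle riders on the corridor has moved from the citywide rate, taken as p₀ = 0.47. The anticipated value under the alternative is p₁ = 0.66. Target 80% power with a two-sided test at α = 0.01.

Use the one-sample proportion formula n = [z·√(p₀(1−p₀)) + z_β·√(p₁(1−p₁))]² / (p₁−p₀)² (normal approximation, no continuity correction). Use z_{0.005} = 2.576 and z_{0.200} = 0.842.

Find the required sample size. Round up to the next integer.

n = 79

n = [z_{α/2}·√(p₀q₀) + z_β·√(p₁q₁)]² / (p₁ − p₀)²
  = [2.576·√(0.47·0.53) + 0.842·√(0.66·0.34)]² / (0.19)²
  = [2.576·0.4991 + 0.842·0.4737]² / 0.0361
  = [1.6845]² / 0.0361
  = 78.61
Round up → n = 79.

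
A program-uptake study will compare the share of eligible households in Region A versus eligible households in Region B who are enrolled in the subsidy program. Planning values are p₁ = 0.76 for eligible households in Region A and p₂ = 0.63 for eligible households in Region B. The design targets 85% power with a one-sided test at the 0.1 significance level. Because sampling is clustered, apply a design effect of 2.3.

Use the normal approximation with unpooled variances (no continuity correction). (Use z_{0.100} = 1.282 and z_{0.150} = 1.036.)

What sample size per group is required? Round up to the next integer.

n = 304 per group

n = (z_α + z_β)² · [p₁(1−p₁) + p₂(1−p₂)] / (p₁ − p₂)²
  = (1.282 + 1.036)² · (0.76·0.24 + 0.63·0.37) / (0.13)²
  = (2.318)² · (0.1824 + 0.2331) / 0.0169
  = 5.3731 · 0.4155 / 0.0169
  = 132.10
Design effect: 2.3 × 132.10 = 303.84.
Round up → n = 304 per group.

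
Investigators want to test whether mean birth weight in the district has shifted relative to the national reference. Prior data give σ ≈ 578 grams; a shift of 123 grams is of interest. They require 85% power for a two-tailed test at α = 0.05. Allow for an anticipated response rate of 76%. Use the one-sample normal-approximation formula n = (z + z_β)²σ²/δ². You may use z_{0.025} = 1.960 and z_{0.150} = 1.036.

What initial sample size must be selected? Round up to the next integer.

n = 261

n = (z_{α/2} + z_β)² · σ² / δ²
  = (1.960 + 1.036)² · 578² / 123²
  = 8.9760 · 334084 / 15129
  = 198.21
Adjust for 76% response: 198.21 / 0.76 = 260.80.
Round up → n = 261.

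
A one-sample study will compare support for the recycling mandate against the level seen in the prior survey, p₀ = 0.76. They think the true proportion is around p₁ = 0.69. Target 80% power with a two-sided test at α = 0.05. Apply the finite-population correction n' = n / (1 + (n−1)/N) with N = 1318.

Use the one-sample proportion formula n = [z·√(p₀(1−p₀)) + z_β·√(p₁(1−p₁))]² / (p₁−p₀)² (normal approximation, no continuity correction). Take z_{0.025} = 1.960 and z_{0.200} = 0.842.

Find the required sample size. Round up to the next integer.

n = 250

n = [z_{α/2}·√(p₀q₀) + z_β·√(p₁q₁)]² / (p₁ − p₀)²
  = [1.960·√(0.76·0.24) + 0.842·√(0.69·0.31)]² / (-0.07)²
  = [1.960·0.4271 + 0.842·0.4625]² / 0.0049
  = [1.2265]² / 0.0049
  = 307.00
Finite-population correction (N = 1318): 307.00 / (1 + (307.00 − 1)/1318) = 249.15.
Round up → n = 250.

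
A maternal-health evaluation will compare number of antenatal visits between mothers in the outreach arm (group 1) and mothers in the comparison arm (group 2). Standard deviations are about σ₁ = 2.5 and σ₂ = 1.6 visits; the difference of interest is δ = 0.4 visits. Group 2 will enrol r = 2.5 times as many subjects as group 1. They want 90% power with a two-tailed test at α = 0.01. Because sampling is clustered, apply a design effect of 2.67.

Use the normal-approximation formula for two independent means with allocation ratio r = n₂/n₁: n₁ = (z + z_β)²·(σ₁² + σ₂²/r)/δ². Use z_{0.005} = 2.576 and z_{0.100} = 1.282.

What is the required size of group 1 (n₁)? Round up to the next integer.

n₁ = 1807

n₁ = (z_{α/2} + z_β)² · (σ₁² + σ₂²/r) / δ²
   = (2.576 + 1.282)² · (2.5² + 1.6²/2.5) / 0.4²
   = 14.8842 · (6.25 + 1.024) / 0.16
   = 14.8842 · 7.274 / 0.16
   = 676.67
Design effect: 2.67 × 676.67 = 1806.71.
Round up → n₁ = 1807; n₂ = r·n₁ = 2.5 × 1807 = 4518.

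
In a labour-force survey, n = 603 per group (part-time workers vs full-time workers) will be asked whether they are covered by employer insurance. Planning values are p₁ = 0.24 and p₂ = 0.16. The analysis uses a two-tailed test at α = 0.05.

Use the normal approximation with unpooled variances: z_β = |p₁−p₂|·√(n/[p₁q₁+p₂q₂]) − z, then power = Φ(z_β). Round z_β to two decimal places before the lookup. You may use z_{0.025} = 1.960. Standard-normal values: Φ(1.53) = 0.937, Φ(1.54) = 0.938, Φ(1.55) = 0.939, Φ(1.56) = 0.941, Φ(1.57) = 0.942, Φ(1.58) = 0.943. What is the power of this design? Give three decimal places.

Power ≈ 0.937

z_β = |p₁−p₂|·√(n/[p₁q₁+p₂q₂]) − z_{α/2}
    = 0.08 · √(603/0.3168) − 1.960
    = 0.08 · 43.6281 − 1.960
    = 3.4902 − 1.960 = 1.5302 → 1.53
Power = Φ(1.53) = 0.937.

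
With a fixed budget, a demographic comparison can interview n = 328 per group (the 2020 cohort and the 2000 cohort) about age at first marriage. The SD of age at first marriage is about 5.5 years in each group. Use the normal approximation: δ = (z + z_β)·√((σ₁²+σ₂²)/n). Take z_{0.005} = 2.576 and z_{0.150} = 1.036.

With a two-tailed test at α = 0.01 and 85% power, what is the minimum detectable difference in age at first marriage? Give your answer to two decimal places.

Minimum detectable difference ≈ 1.55 years

δ = (z_{α/2} + z_β) · √((σ₁²+σ₂²)/n)
  = (2.576 + 1.036) · √(60.5/328)
  = 3.612 · √0.18445
  = 3.612 · 0.4295
  = 1.5513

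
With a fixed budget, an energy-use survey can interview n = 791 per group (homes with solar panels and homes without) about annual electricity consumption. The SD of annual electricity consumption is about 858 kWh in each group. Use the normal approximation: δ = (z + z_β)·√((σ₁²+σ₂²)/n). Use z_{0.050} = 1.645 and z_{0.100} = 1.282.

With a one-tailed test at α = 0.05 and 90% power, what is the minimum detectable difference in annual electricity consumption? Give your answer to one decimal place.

Minimum detectable difference ≈ 126.3 kWh

δ = (z_α + z_β) · √((σ₁²+σ₂²)/n)
  = (1.645 + 1.282) · √(1472328/791)
  = 2.927 · √1861.4
  = 2.927 · 43.1434
  = 126.2806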